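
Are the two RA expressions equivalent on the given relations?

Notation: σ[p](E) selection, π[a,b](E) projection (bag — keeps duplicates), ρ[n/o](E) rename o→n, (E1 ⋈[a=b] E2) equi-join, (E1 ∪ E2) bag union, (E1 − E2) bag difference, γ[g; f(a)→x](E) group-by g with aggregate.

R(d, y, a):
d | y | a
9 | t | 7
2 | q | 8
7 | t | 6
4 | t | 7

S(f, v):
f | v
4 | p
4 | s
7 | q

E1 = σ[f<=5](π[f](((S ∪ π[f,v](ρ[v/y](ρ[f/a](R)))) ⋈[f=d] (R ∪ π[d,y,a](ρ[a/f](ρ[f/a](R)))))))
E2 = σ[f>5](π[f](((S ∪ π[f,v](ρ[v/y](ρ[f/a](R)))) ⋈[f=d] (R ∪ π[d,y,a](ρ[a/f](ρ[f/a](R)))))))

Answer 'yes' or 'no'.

E1 row counts bottom-up:
  S → 3
  R → 4
  ρ[f/a](R) → 4
  ρ[v/y](ρ[f/a](R)) → 4
  π[f,v](ρ[v/y](ρ[f/a](R))) → 4
  (S ∪ π[f,v](ρ[v/y](ρ[f/a](R)))) → 7
  R → 4
  R → 4
  ρ[f/a](R) → 4
  ρ[a/f](ρ[f/a](R)) → 4
  π[d,y,a](ρ[a/f](ρ[f/a](R))) → 4
  (R ∪ π[d,y,a](ρ[a/f](ρ[f/a](R)))) → 8
  ((S ∪ π[f,v](ρ[v/y](ρ[f/a](R)))) ⋈[f=d] (R ∪ π[d,y,a](ρ[a/f](ρ[f/a](R))))) → 10
  π[f](((S ∪ π[f,v](ρ[v/y](ρ[f/a](R)))) ⋈[f=d] (R ∪ π[d,y,a](ρ[a/f](ρ[f/a](R)))))) → 10
  σ[f<=5](π[f](((S ∪ π[f,v](ρ[v/y](ρ[f/a](R)))) ⋈[f=d] (R ∪ π[d,y,a](ρ[a/f](ρ[f/a](R))))))) → 4
E2 row counts bottom-up:
  S → 3
  R → 4
  ρ[f/a](R) → 4
  ρ[v/y](ρ[f/a](R)) → 4
  π[f,v](ρ[v/y](ρ[f/a](R))) → 4
  (S ∪ π[f,v](ρ[v/y](ρ[f/a](R)))) → 7
  R → 4
  R → 4
  ρ[f/a](R) → 4
  ρ[a/f](ρ[f/a](R)) → 4
  π[d,y,a](ρ[a/f](ρ[f/a](R))) → 4
  (R ∪ π[d,y,a](ρ[a/f](ρ[f/a](R)))) → 8
  ((S ∪ π[f,v](ρ[v/y](ρ[f/a](R)))) ⋈[f=d] (R ∪ π[d,y,a](ρ[a/f](ρ[f/a](R))))) → 10
  π[f](((S ∪ π[f,v](ρ[v/y](ρ[f/a](R)))) ⋈[f=d] (R ∪ π[d,y,a](ρ[a/f](ρ[f/a](R)))))) → 10
  σ[f>5](π[f](((S ∪ π[f,v](ρ[v/y](ρ[f/a](R)))) ⋈[f=d] (R ∪ π[d,y,a](ρ[a/f](ρ[f/a](R))))))) → 6

E1 result:
f
4
4
4
4
E2 result:
f
7
7
7
7
7
7
Witness: (7,) appears 0× in E1 but 6× in E2.

no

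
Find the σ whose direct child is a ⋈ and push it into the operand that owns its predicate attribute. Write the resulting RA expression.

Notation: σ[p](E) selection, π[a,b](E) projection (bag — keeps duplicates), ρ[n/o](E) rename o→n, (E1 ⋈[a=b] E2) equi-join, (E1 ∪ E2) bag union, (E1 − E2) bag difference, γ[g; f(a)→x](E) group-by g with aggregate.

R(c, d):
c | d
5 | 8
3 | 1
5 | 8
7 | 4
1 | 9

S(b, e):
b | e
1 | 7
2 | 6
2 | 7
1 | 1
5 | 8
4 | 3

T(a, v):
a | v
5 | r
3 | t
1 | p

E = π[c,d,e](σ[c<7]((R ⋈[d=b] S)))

σ filters on c, owned by the left side.
E' = π[c,d,e]((σ[c<7](R) ⋈[d=b] S))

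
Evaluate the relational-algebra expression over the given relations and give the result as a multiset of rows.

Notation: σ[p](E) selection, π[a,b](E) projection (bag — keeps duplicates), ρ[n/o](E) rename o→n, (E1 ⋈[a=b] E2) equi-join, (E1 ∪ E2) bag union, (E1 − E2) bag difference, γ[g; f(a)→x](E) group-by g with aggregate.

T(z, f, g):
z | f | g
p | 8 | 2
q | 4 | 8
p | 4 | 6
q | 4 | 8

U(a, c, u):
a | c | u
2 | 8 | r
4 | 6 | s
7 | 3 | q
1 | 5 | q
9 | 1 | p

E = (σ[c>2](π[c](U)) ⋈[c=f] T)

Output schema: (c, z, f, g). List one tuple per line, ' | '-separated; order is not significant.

Per-node cardinality:
  U → 5
  π[c](U) → 5
  σ[c>2](π[c](U)) → 4
  T → 4
  (σ[c>2](π[c](U)) ⋈[c=f] T) → 1

== RESULT ==
c | z | f | g
8 | p | 8 | 2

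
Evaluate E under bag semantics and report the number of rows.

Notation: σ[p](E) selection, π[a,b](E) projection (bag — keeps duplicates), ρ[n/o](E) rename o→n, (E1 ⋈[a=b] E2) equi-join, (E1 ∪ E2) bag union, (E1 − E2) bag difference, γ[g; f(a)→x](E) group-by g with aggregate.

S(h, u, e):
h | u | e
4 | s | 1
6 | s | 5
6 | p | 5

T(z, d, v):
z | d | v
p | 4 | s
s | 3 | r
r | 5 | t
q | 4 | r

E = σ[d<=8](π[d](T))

Subexpression sizes:
  T → 4
  π[d](T) → 4
  σ[d<=8](π[d](T)) → 4

|E| = 4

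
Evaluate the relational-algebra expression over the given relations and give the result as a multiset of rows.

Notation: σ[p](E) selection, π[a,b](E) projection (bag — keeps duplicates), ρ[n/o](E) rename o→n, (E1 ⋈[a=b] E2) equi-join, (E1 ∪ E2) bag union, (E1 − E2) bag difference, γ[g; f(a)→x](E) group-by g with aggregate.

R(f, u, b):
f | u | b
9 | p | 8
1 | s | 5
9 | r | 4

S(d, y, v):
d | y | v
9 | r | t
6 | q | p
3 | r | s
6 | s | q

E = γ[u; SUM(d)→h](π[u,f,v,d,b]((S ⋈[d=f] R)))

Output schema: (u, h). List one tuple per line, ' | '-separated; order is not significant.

Per-node cardinality:
  S → 4
  R → 3
  (S ⋈[d=f] R) → 2
  π[u,f,v,d,b]((S ⋈[d=f] R)) → 2
  γ[u; SUM(d)→h](π[u,f,v,d,b]((S ⋈[d=f] R))) → 2

== RESULT ==
u | h
p | 9
r | 9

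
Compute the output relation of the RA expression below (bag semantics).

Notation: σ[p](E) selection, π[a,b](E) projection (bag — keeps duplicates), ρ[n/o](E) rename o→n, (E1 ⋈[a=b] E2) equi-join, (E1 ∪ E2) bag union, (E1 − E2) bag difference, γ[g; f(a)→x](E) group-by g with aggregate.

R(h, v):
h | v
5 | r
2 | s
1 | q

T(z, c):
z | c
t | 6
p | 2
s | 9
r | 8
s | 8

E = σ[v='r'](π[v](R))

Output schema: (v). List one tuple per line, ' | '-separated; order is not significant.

Row counts bottom-up:
  R → 3
  π[v](R) → 3
  σ[v='r'](π[v](R)) → 1

== RESULT ==
v
r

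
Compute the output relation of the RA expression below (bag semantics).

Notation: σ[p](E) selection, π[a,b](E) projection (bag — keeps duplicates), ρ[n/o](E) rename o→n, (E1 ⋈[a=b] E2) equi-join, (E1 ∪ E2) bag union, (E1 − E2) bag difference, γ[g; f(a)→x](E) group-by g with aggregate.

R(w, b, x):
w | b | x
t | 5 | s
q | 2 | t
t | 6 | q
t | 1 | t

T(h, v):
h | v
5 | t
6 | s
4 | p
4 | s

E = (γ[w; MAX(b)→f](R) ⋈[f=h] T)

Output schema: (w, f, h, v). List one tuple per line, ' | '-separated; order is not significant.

Row counts bottom-up:
  R → 4
  γ[w; MAX(b)→f](R) → 2
  T → 4
  (γ[w; MAX(b)→f](R) ⋈[f=h] T) → 1

== RESULT ==
w | f | h | v
t | 6 | 6 | s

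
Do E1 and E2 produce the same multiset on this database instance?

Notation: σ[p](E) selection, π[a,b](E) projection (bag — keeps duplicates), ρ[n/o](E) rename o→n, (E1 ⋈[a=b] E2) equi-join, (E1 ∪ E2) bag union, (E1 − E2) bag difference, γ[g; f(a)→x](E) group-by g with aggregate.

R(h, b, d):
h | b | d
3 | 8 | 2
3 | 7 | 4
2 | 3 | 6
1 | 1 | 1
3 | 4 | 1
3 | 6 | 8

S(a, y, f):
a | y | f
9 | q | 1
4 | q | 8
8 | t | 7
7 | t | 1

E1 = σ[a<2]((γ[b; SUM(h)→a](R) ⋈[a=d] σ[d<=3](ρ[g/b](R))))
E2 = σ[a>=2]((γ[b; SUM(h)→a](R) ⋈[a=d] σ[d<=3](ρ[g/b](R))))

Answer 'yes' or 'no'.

E1 stepwise |·|:
  R → 6
  γ[b; SUM(h)→a](R) → 6
  R → 6
  ρ[g/b](R) → 6
  σ[d<=3](ρ[g/b](R)) → 3
  (γ[b; SUM(h)→a](R) ⋈[a=d] σ[d<=3](ρ[g/b](R))) → 3
  σ[a<2]((γ[b; SUM(h)→a](R) ⋈[a=d] σ[d<=3](ρ[g/b](R)))) → 2
E2 stepwise |·|:
  R → 6
  γ[b; SUM(h)→a](R) → 6
  R → 6
  ρ[g/b](R) → 6
  σ[d<=3](ρ[g/b](R)) → 3
  (γ[b; SUM(h)→a](R) ⋈[a=d] σ[d<=3](ρ[g/b](R))) → 3
  σ[a>=2]((γ[b; SUM(h)→a](R) ⋈[a=d] σ[d<=3](ρ[g/b](R)))) → 1

E1 result:
b | a | h | g | d
1 | 1 | 1 | 1 | 1
1 | 1 | 3 | 4 | 1
E2 result:
b | a | h | g | d
3 | 2 | 3 | 8 | 2
Witness: (1, 1, 3, 4, 1) appears 1× in E1 but 0× in E2.

no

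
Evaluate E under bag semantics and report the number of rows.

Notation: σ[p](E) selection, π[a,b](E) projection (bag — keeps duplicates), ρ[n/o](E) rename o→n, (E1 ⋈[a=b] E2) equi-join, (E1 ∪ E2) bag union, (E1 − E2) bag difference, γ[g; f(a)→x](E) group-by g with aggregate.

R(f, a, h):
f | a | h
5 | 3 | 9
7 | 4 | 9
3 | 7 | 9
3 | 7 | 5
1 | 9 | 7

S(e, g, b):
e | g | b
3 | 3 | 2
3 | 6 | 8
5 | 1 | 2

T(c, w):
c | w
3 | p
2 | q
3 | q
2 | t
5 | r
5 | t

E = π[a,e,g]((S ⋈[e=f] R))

Row counts bottom-up:
  S → 3
  R → 5
  (S ⋈[e=f] R) → 5
  π[a,e,g]((S ⋈[e=f] R)) → 5

|E| = 5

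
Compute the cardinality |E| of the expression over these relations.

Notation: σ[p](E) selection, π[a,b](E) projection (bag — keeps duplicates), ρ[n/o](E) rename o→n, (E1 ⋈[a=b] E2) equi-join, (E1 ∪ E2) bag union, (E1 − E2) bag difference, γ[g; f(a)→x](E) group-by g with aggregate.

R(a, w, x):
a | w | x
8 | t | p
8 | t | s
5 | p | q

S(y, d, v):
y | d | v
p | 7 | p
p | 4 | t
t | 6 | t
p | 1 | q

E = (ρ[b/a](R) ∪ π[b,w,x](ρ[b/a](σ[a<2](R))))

Stepwise |·|:
  R → 3
  ρ[b/a](R) → 3
  R → 3
  σ[a<2](R) → 0
  ρ[b/a](σ[a<2](R)) → 0
  π[b,w,x](ρ[b/a](σ[a<2](R))) → 0
  (ρ[b/a](R) ∪ π[b,w,x](ρ[b/a](σ[a<2](R)))) → 3

|E| = 3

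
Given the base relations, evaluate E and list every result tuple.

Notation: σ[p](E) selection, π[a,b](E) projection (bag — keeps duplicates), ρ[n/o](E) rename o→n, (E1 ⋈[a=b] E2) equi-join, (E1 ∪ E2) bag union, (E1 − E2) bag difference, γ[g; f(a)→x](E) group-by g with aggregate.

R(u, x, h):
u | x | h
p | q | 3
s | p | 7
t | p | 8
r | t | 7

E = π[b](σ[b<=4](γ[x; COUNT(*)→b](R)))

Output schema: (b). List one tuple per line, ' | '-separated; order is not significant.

Stepwise |·|:
  R → 4
  γ[x; COUNT(*)→b](R) → 3
  σ[b<=4](γ[x; COUNT(*)→b](R)) → 3
  π[b](σ[b<=4](γ[x; COUNT(*)→b](R))) → 3

== RESULT ==
b
1
1
2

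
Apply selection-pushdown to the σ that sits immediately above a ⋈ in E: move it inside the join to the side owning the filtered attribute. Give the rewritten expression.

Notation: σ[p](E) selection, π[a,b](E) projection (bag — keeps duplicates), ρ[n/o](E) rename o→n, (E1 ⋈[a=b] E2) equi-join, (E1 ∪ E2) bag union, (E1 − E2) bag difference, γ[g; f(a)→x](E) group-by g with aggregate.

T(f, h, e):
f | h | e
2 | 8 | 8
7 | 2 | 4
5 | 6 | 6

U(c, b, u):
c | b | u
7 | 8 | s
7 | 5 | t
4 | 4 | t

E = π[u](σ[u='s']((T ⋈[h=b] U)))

σ filters on u, owned by the right side.
E' = π[u]((T ⋈[h=b] σ[u='s'](U)))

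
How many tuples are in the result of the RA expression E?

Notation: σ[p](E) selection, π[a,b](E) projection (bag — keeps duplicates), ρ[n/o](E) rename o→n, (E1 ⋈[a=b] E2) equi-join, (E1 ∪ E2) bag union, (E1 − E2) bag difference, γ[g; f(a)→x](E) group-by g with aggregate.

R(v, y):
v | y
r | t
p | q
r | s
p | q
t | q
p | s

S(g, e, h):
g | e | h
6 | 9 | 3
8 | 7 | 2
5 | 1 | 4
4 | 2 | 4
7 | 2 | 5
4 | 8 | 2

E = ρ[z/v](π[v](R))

Stepwise |·|:
  R → 6
  π[v](R) → 6
  ρ[z/v](π[v](R)) → 6

|E| = 6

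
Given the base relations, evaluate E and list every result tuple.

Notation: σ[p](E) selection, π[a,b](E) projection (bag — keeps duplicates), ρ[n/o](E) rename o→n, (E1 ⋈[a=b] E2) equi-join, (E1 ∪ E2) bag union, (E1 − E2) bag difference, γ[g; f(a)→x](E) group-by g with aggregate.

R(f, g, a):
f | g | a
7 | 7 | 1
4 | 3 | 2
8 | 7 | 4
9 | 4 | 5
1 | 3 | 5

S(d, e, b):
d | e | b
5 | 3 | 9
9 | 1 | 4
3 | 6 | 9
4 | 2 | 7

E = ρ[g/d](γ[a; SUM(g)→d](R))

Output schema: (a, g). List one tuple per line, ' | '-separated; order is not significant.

Per-node cardinality:
  R → 5
  γ[a; SUM(g)→d](R) → 4
  ρ[g/d](γ[a; SUM(g)→d](R)) → 4

== RESULT ==
a | g
1 | 7
2 | 3
4 | 7
5 | 7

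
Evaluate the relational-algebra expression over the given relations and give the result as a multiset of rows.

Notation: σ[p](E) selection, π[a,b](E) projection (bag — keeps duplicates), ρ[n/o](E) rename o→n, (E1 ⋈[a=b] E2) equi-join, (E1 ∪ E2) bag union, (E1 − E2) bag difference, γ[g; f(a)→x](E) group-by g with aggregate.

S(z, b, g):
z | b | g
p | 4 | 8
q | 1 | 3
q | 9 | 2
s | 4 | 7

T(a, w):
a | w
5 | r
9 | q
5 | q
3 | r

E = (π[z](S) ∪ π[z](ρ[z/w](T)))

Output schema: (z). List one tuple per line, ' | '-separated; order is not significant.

Per-node cardinality:
  S → 4
  π[z](S) → 4
  T → 4
  ρ[z/w](T) → 4
  π[z](ρ[z/w](T)) → 4
  (π[z](S) ∪ π[z](ρ[z/w](T))) → 8

== RESULT ==
z
p
q
q
q
q
r
r
s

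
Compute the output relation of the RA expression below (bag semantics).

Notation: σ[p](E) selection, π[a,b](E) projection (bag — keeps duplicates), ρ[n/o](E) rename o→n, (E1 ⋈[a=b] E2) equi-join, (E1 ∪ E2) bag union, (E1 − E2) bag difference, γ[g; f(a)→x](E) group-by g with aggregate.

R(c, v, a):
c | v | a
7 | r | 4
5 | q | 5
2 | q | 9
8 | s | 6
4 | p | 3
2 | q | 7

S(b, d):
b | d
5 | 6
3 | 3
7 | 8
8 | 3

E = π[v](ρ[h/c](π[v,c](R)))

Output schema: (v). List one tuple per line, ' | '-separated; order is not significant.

Subexpression sizes:
  R → 6
  π[v,c](R) → 6
  ρ[h/c](π[v,c](R)) → 6
  π[v](ρ[h/c](π[v,c](R))) → 6

== RESULT ==
v
p
q
q
q
r
s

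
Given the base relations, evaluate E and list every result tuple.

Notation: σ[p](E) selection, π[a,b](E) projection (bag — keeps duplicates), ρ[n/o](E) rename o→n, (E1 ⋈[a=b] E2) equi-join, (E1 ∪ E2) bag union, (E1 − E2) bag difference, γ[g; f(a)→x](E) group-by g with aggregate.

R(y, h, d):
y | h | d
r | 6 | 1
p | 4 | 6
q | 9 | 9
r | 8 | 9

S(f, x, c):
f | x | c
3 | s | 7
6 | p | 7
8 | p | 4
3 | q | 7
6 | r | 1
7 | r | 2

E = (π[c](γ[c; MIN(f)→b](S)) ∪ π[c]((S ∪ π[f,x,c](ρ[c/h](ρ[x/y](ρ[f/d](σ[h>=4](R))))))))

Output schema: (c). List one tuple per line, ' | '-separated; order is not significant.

Row counts bottom-up:
  S → 6
  γ[c; MIN(f)→b](S) → 4
  π[c](γ[c; MIN(f)→b](S)) → 4
  S → 6
  R → 4
  σ[h>=4](R) → 4
  ρ[f/d](σ[h>=4](R)) → 4
  ρ[x/y](ρ[f/d](σ[h>=4](R))) → 4
  ρ[c/h](ρ[x/y](ρ[f/d](σ[h>=4](R)))) → 4
  π[f,x,c](ρ[c/h](ρ[x/y](ρ[f/d](σ[h>=4](R))))) → 4
  (S ∪ π[f,x,c](ρ[c/h](ρ[x/y](ρ[f/d](σ[h>=4](R)))))) → 10
  π[c]((S ∪ π[f,x,c](ρ[c/h](ρ[x/y](ρ[f/d](σ[h>=4](R))))))) → 10
  (π[c](γ[c; MIN(f)→b](S)) ∪ π[c]((S ∪ π[f,x,c](ρ[c/h](ρ[x/y](ρ[f/d](σ[h>=4](R)))))))) → 14

== RESULT ==
c
1
1
2
2
4
4
4
6
7
7
7
7
8
9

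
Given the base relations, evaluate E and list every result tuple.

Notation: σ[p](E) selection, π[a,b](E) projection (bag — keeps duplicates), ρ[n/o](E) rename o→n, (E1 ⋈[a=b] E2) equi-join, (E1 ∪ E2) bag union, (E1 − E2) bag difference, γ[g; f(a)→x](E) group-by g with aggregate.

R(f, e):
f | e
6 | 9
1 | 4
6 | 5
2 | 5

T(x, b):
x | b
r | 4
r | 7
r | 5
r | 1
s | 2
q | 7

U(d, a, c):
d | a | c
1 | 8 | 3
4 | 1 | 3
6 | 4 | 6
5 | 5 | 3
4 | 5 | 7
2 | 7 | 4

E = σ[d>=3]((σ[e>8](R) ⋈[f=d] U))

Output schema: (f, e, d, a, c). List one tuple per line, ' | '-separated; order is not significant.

Row counts bottom-up:
  R → 4
  σ[e>8](R) → 1
  U → 6
  (σ[e>8](R) ⋈[f=d] U) → 1
  σ[d>=3]((σ[e>8](R) ⋈[f=d] U)) → 1

== RESULT ==
f | e | d | a | c
6 | 9 | 6 | 4 | 6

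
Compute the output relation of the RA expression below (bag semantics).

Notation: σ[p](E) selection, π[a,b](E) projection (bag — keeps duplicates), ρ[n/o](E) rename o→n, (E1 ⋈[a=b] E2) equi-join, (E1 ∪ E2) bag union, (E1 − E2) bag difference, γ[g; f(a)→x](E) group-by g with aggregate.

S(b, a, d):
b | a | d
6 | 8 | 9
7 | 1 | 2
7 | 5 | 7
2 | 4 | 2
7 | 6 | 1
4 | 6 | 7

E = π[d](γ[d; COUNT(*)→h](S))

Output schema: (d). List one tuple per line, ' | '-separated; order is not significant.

Per-node cardinality:
  S → 6
  γ[d; COUNT(*)→h](S) → 4
  π[d](γ[d; COUNT(*)→h](S)) → 4

== RESULT ==
d
1
2
7
9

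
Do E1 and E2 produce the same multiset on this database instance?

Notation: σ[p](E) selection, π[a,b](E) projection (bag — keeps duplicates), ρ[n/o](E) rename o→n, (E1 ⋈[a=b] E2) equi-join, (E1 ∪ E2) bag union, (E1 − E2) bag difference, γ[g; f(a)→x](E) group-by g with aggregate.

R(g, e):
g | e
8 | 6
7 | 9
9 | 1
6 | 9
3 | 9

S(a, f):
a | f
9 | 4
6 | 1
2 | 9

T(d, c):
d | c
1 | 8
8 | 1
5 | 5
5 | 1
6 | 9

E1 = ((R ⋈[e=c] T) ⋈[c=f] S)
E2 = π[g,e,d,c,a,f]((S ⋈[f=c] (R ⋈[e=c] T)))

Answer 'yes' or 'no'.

E1 row counts bottom-up:
  R → 5
  T → 5
  (R ⋈[e=c] T) → 5
  S → 3
  ((R ⋈[e=c] T) ⋈[c=f] S) → 5
E2 row counts bottom-up:
  S → 3
  R → 5
  T → 5
  (R ⋈[e=c] T) → 5
  (S ⋈[f=c] (R ⋈[e=c] T)) → 5
  π[g,e,d,c,a,f]((S ⋈[f=c] (R ⋈[e=c] T))) → 5

E1 and E2 produce the same multiset:
g | e | d | c | a | f
3 | 9 | 6 | 9 | 2 | 9
6 | 9 | 6 | 9 | 2 | 9
7 | 9 | 6 | 9 | 2 | 9
9 | 1 | 5 | 1 | 6 | 1
9 | 1 | 8 | 1 | 6 | 1

yes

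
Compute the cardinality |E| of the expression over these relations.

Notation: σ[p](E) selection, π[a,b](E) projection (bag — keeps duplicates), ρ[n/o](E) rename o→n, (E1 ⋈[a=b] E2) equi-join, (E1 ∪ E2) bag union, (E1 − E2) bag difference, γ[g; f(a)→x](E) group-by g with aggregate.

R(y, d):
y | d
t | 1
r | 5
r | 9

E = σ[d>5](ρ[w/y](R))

Per-node cardinality:
  R → 3
  ρ[w/y](R) → 3
  σ[d>5](ρ[w/y](R)) → 1

|E| = 1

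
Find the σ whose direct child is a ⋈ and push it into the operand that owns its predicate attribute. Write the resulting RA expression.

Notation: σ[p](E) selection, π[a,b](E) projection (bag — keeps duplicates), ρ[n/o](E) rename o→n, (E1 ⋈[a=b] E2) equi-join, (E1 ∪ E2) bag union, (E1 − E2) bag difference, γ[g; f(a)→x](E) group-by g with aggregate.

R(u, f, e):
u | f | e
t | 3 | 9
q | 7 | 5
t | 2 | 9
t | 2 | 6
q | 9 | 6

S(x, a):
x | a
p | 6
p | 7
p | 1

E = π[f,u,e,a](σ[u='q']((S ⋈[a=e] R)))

σ filters on u, owned by the right side.
E' = π[f,u,e,a]((S ⋈[a=e] σ[u='q'](R)))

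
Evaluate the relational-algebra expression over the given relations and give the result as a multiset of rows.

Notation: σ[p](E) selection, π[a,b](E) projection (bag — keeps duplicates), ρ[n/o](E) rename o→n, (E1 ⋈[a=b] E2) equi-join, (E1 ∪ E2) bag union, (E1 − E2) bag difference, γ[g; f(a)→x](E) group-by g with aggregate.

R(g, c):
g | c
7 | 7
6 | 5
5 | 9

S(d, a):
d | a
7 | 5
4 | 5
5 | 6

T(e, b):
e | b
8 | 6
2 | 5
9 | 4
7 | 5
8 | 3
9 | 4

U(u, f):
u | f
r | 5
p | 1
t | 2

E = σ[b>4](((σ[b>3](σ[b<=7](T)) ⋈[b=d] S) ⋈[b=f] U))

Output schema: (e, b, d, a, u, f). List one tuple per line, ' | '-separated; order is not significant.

Stepwise |·|:
  T → 6
  σ[b<=7](T) → 6
  σ[b>3](σ[b<=7](T)) → 5
  S → 3
  (σ[b>3](σ[b<=7](T)) ⋈[b=d] S) → 4
  U → 3
  ((σ[b>3](σ[b<=7](T)) ⋈[b=d] S) ⋈[b=f] U) → 2
  σ[b>4](((σ[b>3](σ[b<=7](T)) ⋈[b=d] S) ⋈[b=f] U)) → 2

== RESULT ==
e | b | d | a | u | f
2 | 5 | 5 | 6 | r | 5
7 | 5 | 5 | 6 | r | 5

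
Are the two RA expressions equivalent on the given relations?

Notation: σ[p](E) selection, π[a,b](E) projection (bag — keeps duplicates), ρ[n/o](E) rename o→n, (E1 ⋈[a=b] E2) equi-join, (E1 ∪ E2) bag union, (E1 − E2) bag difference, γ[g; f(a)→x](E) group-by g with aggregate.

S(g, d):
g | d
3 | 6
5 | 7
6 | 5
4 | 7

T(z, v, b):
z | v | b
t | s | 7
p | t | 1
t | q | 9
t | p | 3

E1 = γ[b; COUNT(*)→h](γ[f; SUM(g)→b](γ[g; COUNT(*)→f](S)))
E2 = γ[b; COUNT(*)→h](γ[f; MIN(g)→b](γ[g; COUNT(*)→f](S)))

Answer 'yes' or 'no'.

E1 stepwise |·|:
  S → 4
  γ[g; COUNT(*)→f](S) → 4
  γ[f; SUM(g)→b](γ[g; COUNT(*)→f](S)) → 1
  γ[b; COUNT(*)→h](γ[f; SUM(g)→b](γ[g; COUNT(*)→f](S))) → 1
E2 stepwise |·|:
  S → 4
  γ[g; COUNT(*)→f](S) → 4
  γ[f; MIN(g)→b](γ[g; COUNT(*)→f](S)) → 1
  γ[b; COUNT(*)→h](γ[f; MIN(g)→b](γ[g; COUNT(*)→f](S))) → 1

E1 result:
b | h
18 | 1
E2 result:
b | h
3 | 1
Witness: (3, 1) appears 0× in E1 but 1× in E2.

no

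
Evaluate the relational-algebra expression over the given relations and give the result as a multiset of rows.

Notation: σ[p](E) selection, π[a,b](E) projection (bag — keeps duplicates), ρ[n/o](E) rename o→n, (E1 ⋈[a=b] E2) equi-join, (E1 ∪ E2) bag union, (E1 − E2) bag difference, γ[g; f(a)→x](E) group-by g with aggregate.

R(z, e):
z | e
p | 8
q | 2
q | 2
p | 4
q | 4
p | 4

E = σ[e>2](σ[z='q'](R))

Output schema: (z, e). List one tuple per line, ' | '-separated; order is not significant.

Stepwise |·|:
  R → 6
  σ[z='q'](R) → 3
  σ[e>2](σ[z='q'](R)) → 1

== RESULT ==
z | e
q | 4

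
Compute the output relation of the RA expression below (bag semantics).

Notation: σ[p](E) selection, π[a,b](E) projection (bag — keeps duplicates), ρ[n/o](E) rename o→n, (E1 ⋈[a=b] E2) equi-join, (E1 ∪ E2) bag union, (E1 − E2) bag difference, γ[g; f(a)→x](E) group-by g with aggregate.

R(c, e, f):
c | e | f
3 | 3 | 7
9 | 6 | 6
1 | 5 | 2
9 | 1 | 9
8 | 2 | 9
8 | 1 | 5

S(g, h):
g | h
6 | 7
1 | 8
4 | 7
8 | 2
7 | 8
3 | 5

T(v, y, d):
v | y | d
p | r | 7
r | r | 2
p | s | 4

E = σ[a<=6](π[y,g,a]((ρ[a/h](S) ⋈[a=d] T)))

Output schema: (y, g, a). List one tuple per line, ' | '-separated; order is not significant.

Row counts bottom-up:
  S → 6
  ρ[a/h](S) → 6
  T → 3
  (ρ[a/h](S) ⋈[a=d] T) → 3
  π[y,g,a]((ρ[a/h](S) ⋈[a=d] T)) → 3
  σ[a<=6](π[y,g,a]((ρ[a/h](S) ⋈[a=d] T))) → 1

== RESULT ==
y | g | a
r | 8 | 2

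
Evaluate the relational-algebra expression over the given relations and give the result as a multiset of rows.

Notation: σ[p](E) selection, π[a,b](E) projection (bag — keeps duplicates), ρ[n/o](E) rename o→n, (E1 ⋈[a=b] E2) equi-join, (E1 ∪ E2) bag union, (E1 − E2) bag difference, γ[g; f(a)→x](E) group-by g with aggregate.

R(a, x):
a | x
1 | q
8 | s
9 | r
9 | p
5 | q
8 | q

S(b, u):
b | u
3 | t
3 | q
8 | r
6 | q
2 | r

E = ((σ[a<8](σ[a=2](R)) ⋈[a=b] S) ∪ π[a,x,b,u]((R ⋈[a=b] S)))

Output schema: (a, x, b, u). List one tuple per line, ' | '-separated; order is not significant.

Subexpression sizes:
  R → 6
  σ[a=2](R) → 0
  σ[a<8](σ[a=2](R)) → 0
  S → 5
  (σ[a<8](σ[a=2](R)) ⋈[a=b] S) → 0
  R → 6
  S → 5
  (R ⋈[a=b] S) → 2
  π[a,x,b,u]((R ⋈[a=b] S)) → 2
  ((σ[a<8](σ[a=2](R)) ⋈[a=b] S) ∪ π[a,x,b,u]((R ⋈[a=b] S))) → 2

== RESULT ==
a | x | b | u
8 | q | 8 | r
8 | s | 8 | r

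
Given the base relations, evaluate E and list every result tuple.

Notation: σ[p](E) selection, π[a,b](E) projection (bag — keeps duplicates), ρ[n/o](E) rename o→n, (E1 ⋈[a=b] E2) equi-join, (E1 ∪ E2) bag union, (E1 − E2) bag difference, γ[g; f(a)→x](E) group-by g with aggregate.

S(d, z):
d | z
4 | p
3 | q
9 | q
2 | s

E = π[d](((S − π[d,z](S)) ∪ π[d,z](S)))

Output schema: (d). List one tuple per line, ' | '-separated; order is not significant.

Subexpression sizes:
  S → 4
  S → 4
  π[d,z](S) → 4
  (S − π[d,z](S)) → 0
  S → 4
  π[d,z](S) → 4
  ((S − π[d,z](S)) ∪ π[d,z](S)) → 4
  π[d](((S − π[d,z](S)) ∪ π[d,z](S))) → 4

== RESULT ==
d
2
3
4
9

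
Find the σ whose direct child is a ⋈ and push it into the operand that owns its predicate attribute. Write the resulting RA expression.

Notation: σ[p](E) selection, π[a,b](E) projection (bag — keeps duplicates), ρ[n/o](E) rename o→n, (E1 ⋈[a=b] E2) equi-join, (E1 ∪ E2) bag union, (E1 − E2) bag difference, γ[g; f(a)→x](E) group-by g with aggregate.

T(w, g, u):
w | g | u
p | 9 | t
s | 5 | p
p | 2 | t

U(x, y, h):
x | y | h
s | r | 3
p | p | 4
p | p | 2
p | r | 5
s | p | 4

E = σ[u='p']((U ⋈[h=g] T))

σ filters on u, owned by the right side.
E' = (U ⋈[h=g] σ[u='p'](T))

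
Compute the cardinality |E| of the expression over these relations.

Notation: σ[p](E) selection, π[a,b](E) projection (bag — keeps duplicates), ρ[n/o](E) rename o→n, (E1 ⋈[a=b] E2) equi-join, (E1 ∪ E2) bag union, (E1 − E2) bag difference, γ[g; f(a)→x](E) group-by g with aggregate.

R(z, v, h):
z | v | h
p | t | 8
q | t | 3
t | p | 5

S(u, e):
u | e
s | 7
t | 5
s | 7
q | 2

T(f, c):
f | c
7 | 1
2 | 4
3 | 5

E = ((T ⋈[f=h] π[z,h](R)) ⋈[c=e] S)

Stepwise |·|:
  T → 3
  R → 3
  π[z,h](R) → 3
  (T ⋈[f=h] π[z,h](R)) → 1
  S → 4
  ((T ⋈[f=h] π[z,h](R)) ⋈[c=e] S) → 1

|E| = 1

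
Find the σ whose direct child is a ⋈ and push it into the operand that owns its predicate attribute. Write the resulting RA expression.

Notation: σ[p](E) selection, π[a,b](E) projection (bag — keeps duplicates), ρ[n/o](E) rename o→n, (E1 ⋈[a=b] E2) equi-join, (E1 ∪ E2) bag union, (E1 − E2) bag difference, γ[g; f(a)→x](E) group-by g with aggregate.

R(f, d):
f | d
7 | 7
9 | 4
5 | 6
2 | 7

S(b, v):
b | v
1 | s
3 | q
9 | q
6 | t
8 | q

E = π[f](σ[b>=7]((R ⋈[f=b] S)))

σ filters on b, owned by the right side.
E' = π[f]((R ⋈[f=b] σ[b>=7](S)))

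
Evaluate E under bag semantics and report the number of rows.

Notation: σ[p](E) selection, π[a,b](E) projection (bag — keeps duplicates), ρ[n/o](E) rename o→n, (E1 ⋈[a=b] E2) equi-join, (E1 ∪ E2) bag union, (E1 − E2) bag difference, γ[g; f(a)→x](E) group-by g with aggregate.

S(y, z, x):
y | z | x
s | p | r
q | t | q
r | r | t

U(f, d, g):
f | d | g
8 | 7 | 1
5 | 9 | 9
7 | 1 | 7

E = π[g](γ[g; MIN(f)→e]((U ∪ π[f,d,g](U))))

Subexpression sizes:
  U → 3
  U → 3
  π[f,d,g](U) → 3
  (U ∪ π[f,d,g](U)) → 6
  γ[g; MIN(f)→e]((U ∪ π[f,d,g](U))) → 3
  π[g](γ[g; MIN(f)→e]((U ∪ π[f,d,g](U)))) → 3

|E| = 3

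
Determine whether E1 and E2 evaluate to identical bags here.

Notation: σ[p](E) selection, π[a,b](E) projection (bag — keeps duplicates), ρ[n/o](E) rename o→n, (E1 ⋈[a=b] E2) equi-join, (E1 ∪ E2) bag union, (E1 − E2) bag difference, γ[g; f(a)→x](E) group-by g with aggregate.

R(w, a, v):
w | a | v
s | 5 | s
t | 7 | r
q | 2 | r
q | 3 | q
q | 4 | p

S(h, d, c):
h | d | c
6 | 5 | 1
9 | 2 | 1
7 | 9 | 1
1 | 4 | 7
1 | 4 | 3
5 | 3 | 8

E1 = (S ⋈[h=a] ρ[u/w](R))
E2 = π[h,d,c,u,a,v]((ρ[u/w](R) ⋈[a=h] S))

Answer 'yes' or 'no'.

E1 row counts bottom-up:
  S → 6
  R → 5
  ρ[u/w](R) → 5
  (S ⋈[h=a] ρ[u/w](R)) → 2
E2 row counts bottom-up:
  R → 5
  ρ[u/w](R) → 5
  S → 6
  (ρ[u/w](R) ⋈[a=h] S) → 2
  π[h,d,c,u,a,v]((ρ[u/w](R) ⋈[a=h] S)) → 2

E1 and E2 produce the same multiset:
h | d | c | u | a | v
5 | 3 | 8 | s | 5 | s
7 | 9 | 1 | t | 7 | r

yes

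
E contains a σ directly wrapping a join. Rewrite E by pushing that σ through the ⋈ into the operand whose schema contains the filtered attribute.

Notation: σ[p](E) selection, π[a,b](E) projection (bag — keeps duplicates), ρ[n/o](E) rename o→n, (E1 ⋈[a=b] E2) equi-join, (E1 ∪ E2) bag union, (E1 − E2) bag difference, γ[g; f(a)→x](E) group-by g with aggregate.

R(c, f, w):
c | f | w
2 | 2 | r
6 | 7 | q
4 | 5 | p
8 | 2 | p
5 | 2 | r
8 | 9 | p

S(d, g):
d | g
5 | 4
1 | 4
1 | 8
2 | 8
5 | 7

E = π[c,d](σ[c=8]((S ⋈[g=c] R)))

σ filters on c, owned by the right side.
E' = π[c,d]((S ⋈[g=c] σ[c=8](R)))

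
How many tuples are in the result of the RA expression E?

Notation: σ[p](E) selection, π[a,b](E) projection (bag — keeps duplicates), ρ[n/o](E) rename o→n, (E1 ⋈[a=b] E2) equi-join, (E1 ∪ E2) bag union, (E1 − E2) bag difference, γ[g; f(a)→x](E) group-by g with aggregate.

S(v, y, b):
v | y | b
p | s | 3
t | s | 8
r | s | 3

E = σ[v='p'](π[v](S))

Stepwise |·|:
  S → 3
  π[v](S) → 3
  σ[v='p'](π[v](S)) → 1

|E| = 1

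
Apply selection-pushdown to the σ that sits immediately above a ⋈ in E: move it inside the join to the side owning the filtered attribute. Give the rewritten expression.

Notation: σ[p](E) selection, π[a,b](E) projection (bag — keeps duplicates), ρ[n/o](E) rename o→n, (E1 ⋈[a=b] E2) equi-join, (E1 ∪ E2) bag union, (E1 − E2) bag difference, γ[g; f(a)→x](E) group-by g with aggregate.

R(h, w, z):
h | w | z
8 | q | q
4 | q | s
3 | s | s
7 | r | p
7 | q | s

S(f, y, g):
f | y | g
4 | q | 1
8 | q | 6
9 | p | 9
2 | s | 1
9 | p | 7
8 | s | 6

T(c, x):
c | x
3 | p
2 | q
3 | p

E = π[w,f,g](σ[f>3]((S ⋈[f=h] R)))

σ filters on f, owned by the left side.
E' = π[w,f,g]((σ[f>3](S) ⋈[f=h] R))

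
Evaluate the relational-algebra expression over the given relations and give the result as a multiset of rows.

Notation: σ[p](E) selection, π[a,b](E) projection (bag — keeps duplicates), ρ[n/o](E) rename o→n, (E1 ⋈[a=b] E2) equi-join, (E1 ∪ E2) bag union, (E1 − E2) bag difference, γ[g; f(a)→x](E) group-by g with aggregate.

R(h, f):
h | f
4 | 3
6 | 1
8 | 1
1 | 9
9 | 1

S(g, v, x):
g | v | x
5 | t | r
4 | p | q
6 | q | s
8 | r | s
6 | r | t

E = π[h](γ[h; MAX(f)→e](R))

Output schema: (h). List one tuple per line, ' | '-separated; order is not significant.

Subexpression sizes:
  R → 5
  γ[h; MAX(f)→e](R) → 5
  π[h](γ[h; MAX(f)→e](R)) → 5

== RESULT ==
h
1
4
6
8
9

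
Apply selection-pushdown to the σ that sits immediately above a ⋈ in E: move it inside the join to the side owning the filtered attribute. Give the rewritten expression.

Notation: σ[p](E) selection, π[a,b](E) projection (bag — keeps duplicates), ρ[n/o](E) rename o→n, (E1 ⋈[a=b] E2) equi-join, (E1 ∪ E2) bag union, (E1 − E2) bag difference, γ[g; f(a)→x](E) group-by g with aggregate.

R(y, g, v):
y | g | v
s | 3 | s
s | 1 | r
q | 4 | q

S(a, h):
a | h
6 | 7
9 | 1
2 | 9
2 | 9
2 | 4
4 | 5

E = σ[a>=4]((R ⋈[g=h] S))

σ filters on a, owned by the right side.
E' = (R ⋈[g=h] σ[a>=4](S))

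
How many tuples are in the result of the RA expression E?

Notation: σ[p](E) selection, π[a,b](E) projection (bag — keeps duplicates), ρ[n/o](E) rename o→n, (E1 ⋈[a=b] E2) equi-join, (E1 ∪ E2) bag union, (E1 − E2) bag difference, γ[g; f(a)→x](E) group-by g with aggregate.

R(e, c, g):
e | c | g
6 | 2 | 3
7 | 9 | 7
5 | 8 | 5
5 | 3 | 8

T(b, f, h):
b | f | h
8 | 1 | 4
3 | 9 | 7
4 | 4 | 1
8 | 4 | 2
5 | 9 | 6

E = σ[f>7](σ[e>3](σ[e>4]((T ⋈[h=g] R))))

Stepwise |·|:
  T → 5
  R → 4
  (T ⋈[h=g] R) → 1
  σ[e>4]((T ⋈[h=g] R)) → 1
  σ[e>3](σ[e>4]((T ⋈[h=g] R))) → 1
  σ[f>7](σ[e>3](σ[e>4]((T ⋈[h=g] R)))) → 1

|E| = 1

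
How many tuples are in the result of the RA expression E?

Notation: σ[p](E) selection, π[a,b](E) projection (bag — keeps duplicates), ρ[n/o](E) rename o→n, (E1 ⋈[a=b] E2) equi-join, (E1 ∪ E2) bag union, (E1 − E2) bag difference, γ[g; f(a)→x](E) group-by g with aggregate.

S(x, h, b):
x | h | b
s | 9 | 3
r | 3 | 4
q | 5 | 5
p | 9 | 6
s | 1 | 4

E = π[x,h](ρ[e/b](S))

Per-node cardinality:
  S → 5
  ρ[e/b](S) → 5
  π[x,h](ρ[e/b](S)) → 5

|E| = 5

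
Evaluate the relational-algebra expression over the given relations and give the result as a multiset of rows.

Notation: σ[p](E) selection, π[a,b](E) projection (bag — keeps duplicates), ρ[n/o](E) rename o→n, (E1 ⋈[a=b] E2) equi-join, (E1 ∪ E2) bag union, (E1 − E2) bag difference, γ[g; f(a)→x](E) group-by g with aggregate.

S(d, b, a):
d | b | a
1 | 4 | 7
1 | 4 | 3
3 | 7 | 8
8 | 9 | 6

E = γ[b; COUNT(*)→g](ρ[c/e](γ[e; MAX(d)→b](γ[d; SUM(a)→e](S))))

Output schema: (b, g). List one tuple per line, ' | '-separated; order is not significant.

Row counts bottom-up:
  S → 4
  γ[d; SUM(a)→e](S) → 3
  γ[e; MAX(d)→b](γ[d; SUM(a)→e](S)) → 3
  ρ[c/e](γ[e; MAX(d)→b](γ[d; SUM(a)→e](S))) → 3
  γ[b; COUNT(*)→g](ρ[c/e](γ[e; MAX(d)→b](γ[d; SUM(a)→e](S)))) → 3

== RESULT ==
b | g
1 | 1
3 | 1
8 | 1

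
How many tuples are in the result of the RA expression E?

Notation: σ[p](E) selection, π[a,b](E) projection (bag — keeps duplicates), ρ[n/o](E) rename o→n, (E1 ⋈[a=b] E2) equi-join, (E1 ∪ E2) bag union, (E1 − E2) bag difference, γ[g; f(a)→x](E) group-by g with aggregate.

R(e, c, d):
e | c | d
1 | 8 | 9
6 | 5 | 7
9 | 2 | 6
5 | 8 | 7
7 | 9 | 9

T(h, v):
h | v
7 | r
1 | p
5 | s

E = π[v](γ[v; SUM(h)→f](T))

Subexpression sizes:
  T → 3
  γ[v; SUM(h)→f](T) → 3
  π[v](γ[v; SUM(h)→f](T)) → 3

|E| = 3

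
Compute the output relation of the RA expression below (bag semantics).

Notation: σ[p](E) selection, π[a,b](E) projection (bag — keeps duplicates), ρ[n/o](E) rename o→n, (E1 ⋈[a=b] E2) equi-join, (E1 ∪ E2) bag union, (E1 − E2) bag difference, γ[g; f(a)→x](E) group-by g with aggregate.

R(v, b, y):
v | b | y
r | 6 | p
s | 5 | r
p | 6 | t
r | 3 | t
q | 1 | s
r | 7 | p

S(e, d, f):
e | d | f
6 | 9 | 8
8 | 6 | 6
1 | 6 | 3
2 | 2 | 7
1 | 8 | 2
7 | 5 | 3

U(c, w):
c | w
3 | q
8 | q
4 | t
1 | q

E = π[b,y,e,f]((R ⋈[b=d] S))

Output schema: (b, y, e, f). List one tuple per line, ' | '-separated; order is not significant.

Subexpression sizes:
  R → 6
  S → 6
  (R ⋈[b=d] S) → 5
  π[b,y,e,f]((R ⋈[b=d] S)) → 5

== RESULT ==
b | y | e | f
5 | r | 7 | 3
6 | p | 1 | 3
6 | p | 8 | 6
6 | t | 1 | 3
6 | t | 8 | 6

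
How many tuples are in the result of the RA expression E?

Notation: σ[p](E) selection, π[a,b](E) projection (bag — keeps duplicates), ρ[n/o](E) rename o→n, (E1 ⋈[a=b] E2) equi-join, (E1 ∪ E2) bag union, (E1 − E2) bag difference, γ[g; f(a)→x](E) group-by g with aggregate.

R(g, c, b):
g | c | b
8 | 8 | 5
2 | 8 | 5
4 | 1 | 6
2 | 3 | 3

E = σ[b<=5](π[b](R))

Subexpression sizes:
  R → 4
  π[b](R) → 4
  σ[b<=5](π[b](R)) → 3

|E| = 3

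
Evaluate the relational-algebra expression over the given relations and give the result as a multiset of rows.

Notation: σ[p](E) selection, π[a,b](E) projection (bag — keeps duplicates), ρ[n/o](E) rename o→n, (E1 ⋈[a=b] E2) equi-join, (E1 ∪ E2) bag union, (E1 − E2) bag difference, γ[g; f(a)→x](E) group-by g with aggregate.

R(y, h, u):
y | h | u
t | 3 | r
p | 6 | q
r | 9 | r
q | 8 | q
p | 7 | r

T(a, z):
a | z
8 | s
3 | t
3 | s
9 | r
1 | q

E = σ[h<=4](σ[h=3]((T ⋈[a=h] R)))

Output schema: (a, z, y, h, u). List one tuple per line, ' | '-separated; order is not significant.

Stepwise |·|:
  T → 5
  R → 5
  (T ⋈[a=h] R) → 4
  σ[h=3]((T ⋈[a=h] R)) → 2
  σ[h<=4](σ[h=3]((T ⋈[a=h] R))) → 2

== RESULT ==
a | z | y | h | u
3 | s | t | 3 | r
3 | t | t | 3 | r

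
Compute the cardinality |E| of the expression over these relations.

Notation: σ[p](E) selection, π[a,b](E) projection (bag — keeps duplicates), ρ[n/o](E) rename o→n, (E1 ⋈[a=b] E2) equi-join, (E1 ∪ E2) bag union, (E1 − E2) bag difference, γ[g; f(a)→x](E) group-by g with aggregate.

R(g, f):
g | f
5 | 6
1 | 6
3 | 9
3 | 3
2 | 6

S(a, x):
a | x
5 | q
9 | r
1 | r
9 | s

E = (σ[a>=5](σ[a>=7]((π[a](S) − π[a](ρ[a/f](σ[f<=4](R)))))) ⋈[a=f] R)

Row counts bottom-up:
  S → 4
  π[a](S) → 4
  R → 5
  σ[f<=4](R) → 1
  ρ[a/f](σ[f<=4](R)) → 1
  π[a](ρ[a/f](σ[f<=4](R))) → 1
  (π[a](S) − π[a](ρ[a/f](σ[f<=4](R)))) → 4
  σ[a>=7]((π[a](S) − π[a](ρ[a/f](σ[f<=4](R))))) → 2
  σ[a>=5](σ[a>=7]((π[a](S) − π[a](ρ[a/f](σ[f<=4](R)))))) → 2
  R → 5
  (σ[a>=5](σ[a>=7]((π[a](S) − π[a](ρ[a/f](σ[f<=4](R)))))) ⋈[a=f] R) → 2

|E| = 2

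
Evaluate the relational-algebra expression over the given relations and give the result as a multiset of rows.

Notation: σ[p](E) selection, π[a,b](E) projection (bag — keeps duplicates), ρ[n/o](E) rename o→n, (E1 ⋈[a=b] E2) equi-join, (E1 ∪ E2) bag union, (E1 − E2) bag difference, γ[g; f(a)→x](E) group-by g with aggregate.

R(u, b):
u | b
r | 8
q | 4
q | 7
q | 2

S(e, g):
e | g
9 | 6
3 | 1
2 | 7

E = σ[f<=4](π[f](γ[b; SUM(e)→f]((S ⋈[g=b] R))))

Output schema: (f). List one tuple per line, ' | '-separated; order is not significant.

Per-node cardinality:
  S → 3
  R → 4
  (S ⋈[g=b] R) → 1
  γ[b; SUM(e)→f]((S ⋈[g=b] R)) → 1
  π[f](γ[b; SUM(e)→f]((S ⋈[g=b] R))) → 1
  σ[f<=4](π[f](γ[b; SUM(e)→f]((S ⋈[g=b] R)))) → 1

== RESULT ==
f
2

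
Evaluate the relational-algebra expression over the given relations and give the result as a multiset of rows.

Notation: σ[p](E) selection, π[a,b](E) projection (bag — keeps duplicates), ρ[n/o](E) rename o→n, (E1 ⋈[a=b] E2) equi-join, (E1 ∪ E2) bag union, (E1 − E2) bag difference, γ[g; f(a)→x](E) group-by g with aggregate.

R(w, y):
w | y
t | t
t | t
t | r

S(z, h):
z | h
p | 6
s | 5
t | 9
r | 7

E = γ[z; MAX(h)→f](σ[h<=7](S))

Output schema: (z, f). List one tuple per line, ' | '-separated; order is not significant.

Per-node cardinality:
  S → 4
  σ[h<=7](S) → 3
  γ[z; MAX(h)→f](σ[h<=7](S)) → 3

== RESULT ==
z | f
p | 6
r | 7
s | 5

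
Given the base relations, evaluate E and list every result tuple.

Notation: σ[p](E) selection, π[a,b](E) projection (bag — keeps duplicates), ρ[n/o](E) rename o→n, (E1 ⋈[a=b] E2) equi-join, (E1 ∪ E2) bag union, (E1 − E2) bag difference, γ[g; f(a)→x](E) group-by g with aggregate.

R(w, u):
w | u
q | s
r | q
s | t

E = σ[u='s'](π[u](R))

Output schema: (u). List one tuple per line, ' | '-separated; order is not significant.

Per-node cardinality:
  R → 3
  π[u](R) → 3
  σ[u='s'](π[u](R)) → 1

== RESULT ==
u
s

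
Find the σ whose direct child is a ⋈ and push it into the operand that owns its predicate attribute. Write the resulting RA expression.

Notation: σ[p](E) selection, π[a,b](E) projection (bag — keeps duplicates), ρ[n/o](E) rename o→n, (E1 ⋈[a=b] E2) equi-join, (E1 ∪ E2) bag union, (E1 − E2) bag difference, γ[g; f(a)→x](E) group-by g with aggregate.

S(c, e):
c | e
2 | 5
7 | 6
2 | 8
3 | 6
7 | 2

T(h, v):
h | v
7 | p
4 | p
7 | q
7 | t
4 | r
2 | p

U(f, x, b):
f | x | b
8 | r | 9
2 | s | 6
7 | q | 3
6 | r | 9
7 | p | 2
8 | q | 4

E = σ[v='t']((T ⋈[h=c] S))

σ filters on v, owned by the left side.
E' = (σ[v='t'](T) ⋈[h=c] S)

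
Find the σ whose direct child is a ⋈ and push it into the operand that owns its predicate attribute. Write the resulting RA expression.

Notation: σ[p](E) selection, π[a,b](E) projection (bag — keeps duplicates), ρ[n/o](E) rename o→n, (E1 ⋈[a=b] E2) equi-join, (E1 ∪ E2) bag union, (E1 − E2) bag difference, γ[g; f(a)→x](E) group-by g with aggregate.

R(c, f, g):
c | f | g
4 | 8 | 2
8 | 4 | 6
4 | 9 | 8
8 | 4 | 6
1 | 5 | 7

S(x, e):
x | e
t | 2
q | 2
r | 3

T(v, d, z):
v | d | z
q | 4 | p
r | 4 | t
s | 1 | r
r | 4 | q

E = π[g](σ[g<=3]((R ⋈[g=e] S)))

σ filters on g, owned by the left side.
E' = π[g]((σ[g<=3](R) ⋈[g=e] S))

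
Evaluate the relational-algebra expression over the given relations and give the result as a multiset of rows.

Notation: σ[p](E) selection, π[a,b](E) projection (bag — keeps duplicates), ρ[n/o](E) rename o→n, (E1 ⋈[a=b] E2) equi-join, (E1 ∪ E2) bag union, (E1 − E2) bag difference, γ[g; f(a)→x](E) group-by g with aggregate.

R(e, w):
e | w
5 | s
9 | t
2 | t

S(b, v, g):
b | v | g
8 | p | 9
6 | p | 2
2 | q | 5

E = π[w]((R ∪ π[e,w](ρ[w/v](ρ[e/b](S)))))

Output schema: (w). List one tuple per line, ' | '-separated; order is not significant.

Subexpression sizes:
  R → 3
  S → 3
  ρ[e/b](S) → 3
  ρ[w/v](ρ[e/b](S)) → 3
  π[e,w](ρ[w/v](ρ[e/b](S))) → 3
  (R ∪ π[e,w](ρ[w/v](ρ[e/b](S)))) → 6
  π[w]((R ∪ π[e,w](ρ[w/v](ρ[e/b](S))))) → 6

== RESULT ==
w
p
p
q
s
t
t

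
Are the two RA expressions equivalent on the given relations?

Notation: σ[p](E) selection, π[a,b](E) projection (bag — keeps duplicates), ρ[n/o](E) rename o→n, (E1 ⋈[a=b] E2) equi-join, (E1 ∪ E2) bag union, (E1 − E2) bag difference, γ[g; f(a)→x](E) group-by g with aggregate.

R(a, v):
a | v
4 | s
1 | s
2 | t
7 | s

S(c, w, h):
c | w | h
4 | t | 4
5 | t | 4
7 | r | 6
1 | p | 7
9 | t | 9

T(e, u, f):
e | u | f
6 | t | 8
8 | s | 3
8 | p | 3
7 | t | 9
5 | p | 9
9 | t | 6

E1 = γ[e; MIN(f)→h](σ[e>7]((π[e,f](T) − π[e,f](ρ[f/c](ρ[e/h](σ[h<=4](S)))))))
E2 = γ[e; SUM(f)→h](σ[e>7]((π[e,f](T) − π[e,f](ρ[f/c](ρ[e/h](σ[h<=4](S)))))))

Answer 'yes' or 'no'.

E1 row counts bottom-up:
  T → 6
  π[e,f](T) → 6
  S → 5
  σ[h<=4](S) → 2
  ρ[e/h](σ[h<=4](S)) → 2
  ρ[f/c](ρ[e/h](σ[h<=4](S))) → 2
  π[e,f](ρ[f/c](ρ[e/h](σ[h<=4](S)))) → 2
  (π[e,f](T) − π[e,f](ρ[f/c](ρ[e/h](σ[h<=4](S))))) → 6
  σ[e>7]((π[e,f](T) − π[e,f](ρ[f/c](ρ[e/h](σ[h<=4](S)))))) → 3
  γ[e; MIN(f)→h](σ[e>7]((π[e,f](T) − π[e,f](ρ[f/c](ρ[e/h](σ[h<=4](S))))))) → 2
E2 row counts bottom-up:
  T → 6
  π[e,f](T) → 6
  S → 5
  σ[h<=4](S) → 2
  ρ[e/h](σ[h<=4](S)) → 2
  ρ[f/c](ρ[e/h](σ[h<=4](S))) → 2
  π[e,f](ρ[f/c](ρ[e/h](σ[h<=4](S)))) → 2
  (π[e,f](T) − π[e,f](ρ[f/c](ρ[e/h](σ[h<=4](S))))) → 6
  σ[e>7]((π[e,f](T) − π[e,f](ρ[f/c](ρ[e/h](σ[h<=4](S)))))) → 3
  γ[e; SUM(f)→h](σ[e>7]((π[e,f](T) − π[e,f](ρ[f/c](ρ[e/h](σ[h<=4](S))))))) → 2

E1 result:
e | h
8 | 3
9 | 6
E2 result:
e | h
8 | 6
9 | 6
Witness: (8, 3) appears 1× in E1 but 0× in E2.

no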